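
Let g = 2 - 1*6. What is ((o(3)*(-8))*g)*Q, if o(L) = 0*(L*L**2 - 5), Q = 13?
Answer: 0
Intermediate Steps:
g = -4 (g = 2 - 6 = -4)
o(L) = 0 (o(L) = 0*(L**3 - 5) = 0*(-5 + L**3) = 0)
((o(3)*(-8))*g)*Q = ((0*(-8))*(-4))*13 = (0*(-4))*13 = 0*13 = 0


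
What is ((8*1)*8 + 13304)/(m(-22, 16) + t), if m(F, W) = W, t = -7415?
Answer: -13368/7399 ≈ -1.8067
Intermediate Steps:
((8*1)*8 + 13304)/(m(-22, 16) + t) = ((8*1)*8 + 13304)/(16 - 7415) = (8*8 + 13304)/(-7399) = (64 + 13304)*(-1/7399) = 13368*(-1/7399) = -13368/7399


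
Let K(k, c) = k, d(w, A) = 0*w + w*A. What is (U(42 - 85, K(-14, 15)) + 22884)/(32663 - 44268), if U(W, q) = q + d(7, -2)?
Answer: -22856/11605 ≈ -1.9695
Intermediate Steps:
d(w, A) = A*w (d(w, A) = 0 + A*w = A*w)
U(W, q) = -14 + q (U(W, q) = q - 2*7 = q - 14 = -14 + q)
(U(42 - 85, K(-14, 15)) + 22884)/(32663 - 44268) = ((-14 - 14) + 22884)/(32663 - 44268) = (-28 + 22884)/(-11605) = 22856*(-1/11605) = -22856/11605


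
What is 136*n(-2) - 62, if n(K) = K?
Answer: -334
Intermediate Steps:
136*n(-2) - 62 = 136*(-2) - 62 = -272 - 62 = -334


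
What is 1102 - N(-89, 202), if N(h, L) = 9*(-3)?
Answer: 1129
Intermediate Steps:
N(h, L) = -27
1102 - N(-89, 202) = 1102 - 1*(-27) = 1102 + 27 = 1129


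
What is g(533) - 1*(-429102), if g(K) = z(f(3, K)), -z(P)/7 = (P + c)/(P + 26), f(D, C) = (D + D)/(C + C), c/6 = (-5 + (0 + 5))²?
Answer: 5947782801/13861 ≈ 4.2910e+5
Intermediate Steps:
c = 0 (c = 6*(-5 + (0 + 5))² = 6*(-5 + 5)² = 6*0² = 6*0 = 0)
f(D, C) = D/C (f(D, C) = (2*D)/((2*C)) = (2*D)*(1/(2*C)) = D/C)
z(P) = -7*P/(26 + P) (z(P) = -7*(P + 0)/(P + 26) = -7*P/(26 + P))
g(K) = -21/(K*(26 + 3/K)) (g(K) = -7*3/K/(26 + 3/K) = -21/(K*(26 + 3/K)))
g(533) - 1*(-429102) = -21/(3 + 26*533) - 1*(-429102) = -21/(3 + 13858) + 429102 = -21/13861 + 429102 = 5947782801/13861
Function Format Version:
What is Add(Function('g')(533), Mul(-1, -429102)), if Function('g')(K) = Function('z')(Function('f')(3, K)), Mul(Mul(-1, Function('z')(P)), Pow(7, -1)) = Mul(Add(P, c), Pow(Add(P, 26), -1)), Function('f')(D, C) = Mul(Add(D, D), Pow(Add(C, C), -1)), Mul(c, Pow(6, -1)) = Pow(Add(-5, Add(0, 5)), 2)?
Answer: Rational(5947782801, 13861) ≈ 4.2910e+5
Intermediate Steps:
c = 0 (c = Mul(6, Pow(Add(-5, Add(0, 5)), 2)) = Mul(6, Pow(Add(-5, 5), 2)) = Mul(6, Pow(0, 2)) = Mul(6, 0) = 0)
Function('f')(D, C) = Mul(D, Pow(C, -1)) (Function('f')(D, C) = Mul(Mul(2, D), Pow(Mul(2, C), -1)) = Mul(Mul(2, D), Mul(Rational(1, 2), Pow(C, -1))) = Mul(D, Pow(C, -1)))
Function('z')(P) = Mul(-7, P, Pow(Add(26, P), -1)) (Function('z')(P) = Mul(-7, Mul(Add(P, 0), Pow(Add(P, 26), -1))) = Mul(-7, Mul(P, Pow(Add(26, P), -1))) = Mul(-7, P, Pow(Add(26, P), -1)))
Function('g')(K) = Mul(-21, Pow(K, -1), Pow(Add(26, Mul(3, Pow(K, -1))), -1)) (Function('g')(K) = Mul(-7, Mul(3, Pow(K, -1)), Pow(Add(26, Mul(3, Pow(K, -1))), -1)) = Mul(-21, Pow(K, -1), Pow(Add(26, Mul(3, Pow(K, -1))), -1)))
Add(Function('g')(533), Mul(-1, -429102)) = Add(Mul(-21, Pow(Add(3, Mul(26, 533)), -1)), Mul(-1, -429102)) = Add(Mul(-21, Pow(Add(3, 13858), -1)), 429102) = Add(Mul(-21, Pow(13861, -1)), 429102) = Add(Mul(-21, Rational(1, 13861)), 429102) = Add(Rational(-21, 13861), 429102) = Rational(5947782801, 13861)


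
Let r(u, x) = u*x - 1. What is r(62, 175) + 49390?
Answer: 60239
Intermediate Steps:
r(u, x) = -1 + u*x
r(62, 175) + 49390 = (-1 + 62*175) + 49390 = (-1 + 10850) + 49390 = 10849 + 49390 = 60239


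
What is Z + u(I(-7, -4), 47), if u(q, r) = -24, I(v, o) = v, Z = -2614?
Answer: -2638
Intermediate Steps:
Z + u(I(-7, -4), 47) = -2614 - 24 = -2638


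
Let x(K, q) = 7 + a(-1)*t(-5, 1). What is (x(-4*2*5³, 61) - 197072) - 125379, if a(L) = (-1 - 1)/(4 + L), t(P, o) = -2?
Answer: -967328/3 ≈ -3.2244e+5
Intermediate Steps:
a(L) = -2/(4 + L)
x(K, q) = 25/3 (x(K, q) = 7 - 2/(4 - 1)*(-2) = 7 - 2/3*(-2) = 7 - 2*⅓*(-2) = 7 - ⅔*(-2) = 7 + 4/3 = 25/3)
(x(-4*2*5³, 61) - 197072) - 125379 = (25/3 - 197072) - 125379 = -591191/3 - 125379 = -967328/3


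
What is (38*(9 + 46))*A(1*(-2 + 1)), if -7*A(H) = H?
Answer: 2090/7 ≈ 298.57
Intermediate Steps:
A(H) = -H/7
(38*(9 + 46))*A(1*(-2 + 1)) = (38*(9 + 46))*(-(-2 + 1)/7) = (38*55)*(-(-1)/7) = 2090*(-1/7*(-1)) = 2090*(1/7) = 2090/7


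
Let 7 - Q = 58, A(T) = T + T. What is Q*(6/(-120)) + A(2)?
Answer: 131/20 ≈ 6.5500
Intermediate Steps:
A(T) = 2*T
Q = -51 (Q = 7 - 1*58 = 7 - 58 = -51)
Q*(6/(-120)) + A(2) = -306/(-120) + 2*2 = -306*(-1)/120 + 4 = -51*(-1/20) + 4 = 51/20 + 4 = 131/20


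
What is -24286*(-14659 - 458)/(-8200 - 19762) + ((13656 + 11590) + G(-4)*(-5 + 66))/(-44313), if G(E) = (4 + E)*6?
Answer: -8134701202129/619540053 ≈ -13130.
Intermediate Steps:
G(E) = 24 + 6*E
-24286*(-14659 - 458)/(-8200 - 19762) + ((13656 + 11590) + G(-4)*(-5 + 66))/(-44313) = -24286*(-14659 - 458)/(-8200 - 19762) + ((13656 + 11590) + (24 + 6*(-4))*(-5 + 66))/(-44313) = -24286/((-27962/(-15117))) + (25246 + (24 - 24)*61)*(-1/44313) = -24286/((-27962*(-1/15117))) + (25246 + 0*61)*(-1/44313) = -24286/27962/15117 + (25246 + 0)*(-1/44313) = -24286*15117/27962 + 25246*(-1/44313) = -183565731/13981 - 25246/44313 = -8134701202129/619540053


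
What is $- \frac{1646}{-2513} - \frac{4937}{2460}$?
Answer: $- \frac{8357521}{6181980} \approx -1.3519$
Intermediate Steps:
$- \frac{1646}{-2513} - \frac{4937}{2460} = \left(-1646\right) \left(- \frac{1}{2513}\right) - \frac{4937}{2460} = \frac{1646}{2513} - \frac{4937}{2460} = - \frac{8357521}{6181980}$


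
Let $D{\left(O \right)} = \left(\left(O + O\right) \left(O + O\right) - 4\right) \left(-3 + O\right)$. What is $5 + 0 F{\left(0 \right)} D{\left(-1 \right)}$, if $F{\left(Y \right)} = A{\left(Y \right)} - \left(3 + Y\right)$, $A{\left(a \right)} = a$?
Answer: $5$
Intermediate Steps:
$D{\left(O \right)} = \left(-4 + 4 O^{2}\right) \left(-3 + O\right)$ ($D{\left(O \right)} = \left(2 O 2 O - 4\right) \left(-3 + O\right) = \left(4 O^{2} - 4\right) \left(-3 + O\right) = \left(-4 + 4 O^{2}\right) \left(-3 + O\right)$)
$F{\left(Y \right)} = -3$ ($F{\left(Y \right)} = Y - \left(3 + Y\right) = -3$)
$5 + 0 F{\left(0 \right)} D{\left(-1 \right)} = 5 + 0 \left(-3\right) \left(12 - 12 \left(-1\right)^{2} - -4 + 4 \left(-1\right)^{3}\right) = 5 + 0 \left(12 - 12 + 4 + 4 \left(-1\right)\right) = 5 + 0 \left(12 - 12 + 4 - 4\right) = 5 + 0 \cdot 0 = 5 + 0 = 5$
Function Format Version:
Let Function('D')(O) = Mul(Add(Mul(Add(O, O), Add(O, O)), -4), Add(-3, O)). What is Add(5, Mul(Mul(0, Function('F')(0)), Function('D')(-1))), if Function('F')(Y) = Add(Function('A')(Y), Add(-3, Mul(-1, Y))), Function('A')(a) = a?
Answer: 5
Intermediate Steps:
Function('D')(O) = Mul(Add(-4, Mul(4, Pow(O, 2))), Add(-3, O)) (Function('D')(O) = Mul(Add(Mul(Mul(2, O), Mul(2, O)), -4), Add(-3, O)) = Mul(Add(Mul(4, Pow(O, 2)), -4), Add(-3, O)) = Mul(Add(-4, Mul(4, Pow(O, 2))), Add(-3, O)))
Function('F')(Y) = -3 (Function('F')(Y) = Add(Y, Add(-3, Mul(-1, Y))) = -3)
Add(5, Mul(Mul(0, Function('F')(0)), Function('D')(-1))) = Add(5, Mul(Mul(0, -3), Add(12, Mul(-12, Pow(-1, 2)), Mul(-4, -1), Mul(4, Pow(-1, 3))))) = Add(5, Mul(0, Add(12, Mul(-12, 1), 4, Mul(4, -1)))) = Add(5, Mul(0, Add(12, -12, 4, -4))) = Add(5, Mul(0, 0)) = Add(5, 0) = 5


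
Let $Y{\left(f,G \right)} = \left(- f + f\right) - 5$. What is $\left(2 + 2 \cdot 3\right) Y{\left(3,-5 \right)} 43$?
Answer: $-1720$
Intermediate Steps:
$Y{\left(f,G \right)} = -5$ ($Y{\left(f,G \right)} = 0 - 5 = -5$)
$\left(2 + 2 \cdot 3\right) Y{\left(3,-5 \right)} 43 = \left(2 + 2 \cdot 3\right) \left(-5\right) 43 = \left(2 + 6\right) \left(-5\right) 43 = 8 \left(-5\right) 43 = \left(-40\right) 43 = -1720$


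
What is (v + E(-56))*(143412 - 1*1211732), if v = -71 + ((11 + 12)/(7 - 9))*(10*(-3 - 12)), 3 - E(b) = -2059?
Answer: -3969877120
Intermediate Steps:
E(b) = 2062 (E(b) = 3 - 1*(-2059) = 3 + 2059 = 2062)
v = 1654 (v = -71 + (23/(-2))*(10*(-15)) = -71 + (23*(-1/2))*(-150) = -71 - 23/2*(-150) = -71 + 1725 = 1654)
(v + E(-56))*(143412 - 1*1211732) = (1654 + 2062)*(143412 - 1*1211732) = 3716*(143412 - 1211732) = 3716*(-1068320) = -3969877120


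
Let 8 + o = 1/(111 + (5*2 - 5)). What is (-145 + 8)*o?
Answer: 126999/116 ≈ 1094.8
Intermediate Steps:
o = -927/116 (o = -8 + 1/(111 + (5*2 - 5)) = -8 + 1/(111 + (10 - 5)) = -8 + 1/(111 + 5) = -8 + 1/116 = -927/116 ≈ -7.9914)
(-145 + 8)*o = (-145 + 8)*(-927/116) = -137*(-927/116) = 126999/116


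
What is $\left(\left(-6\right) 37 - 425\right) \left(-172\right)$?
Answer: $111284$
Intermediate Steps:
$\left(\left(-6\right) 37 - 425\right) \left(-172\right) = \left(-222 - 425\right) \left(-172\right) = \left(-647\right) \left(-172\right) = 111284$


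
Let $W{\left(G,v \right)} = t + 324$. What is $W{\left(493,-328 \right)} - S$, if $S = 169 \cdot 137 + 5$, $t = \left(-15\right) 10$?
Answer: $-22984$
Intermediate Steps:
$t = -150$
$W{\left(G,v \right)} = 174$ ($W{\left(G,v \right)} = -150 + 324 = 174$)
$S = 23158$ ($S = 23153 + 5 = 23158$)
$W{\left(493,-328 \right)} - S = 174 - 23158 = -22984$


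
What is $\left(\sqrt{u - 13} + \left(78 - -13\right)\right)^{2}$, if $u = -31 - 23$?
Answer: $\left(91 + i \sqrt{67}\right)^{2} \approx 8214.0 + 1489.7 i$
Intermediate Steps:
$u = -54$ ($u = -31 - 23 = -54$)
$\left(\sqrt{u - 13} + \left(78 - -13\right)\right)^{2} = \left(\sqrt{-54 - 13} + \left(78 - -13\right)\right)^{2} = \left(\sqrt{-67} + \left(78 + 13\right)\right)^{2} = \left(i \sqrt{67} + 91\right)^{2} = \left(91 + i \sqrt{67}\right)^{2}$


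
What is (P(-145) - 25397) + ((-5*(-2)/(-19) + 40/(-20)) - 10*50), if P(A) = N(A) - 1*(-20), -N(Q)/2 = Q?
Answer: -486201/19 ≈ -25590.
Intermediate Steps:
N(Q) = -2*Q
P(A) = 20 - 2*A (P(A) = -2*A - 1*(-20) = -2*A + 20 = 20 - 2*A)
(P(-145) - 25397) + ((-5*(-2)/(-19) + 40/(-20)) - 10*50) = ((20 - 2*(-145)) - 25397) + ((-5*(-2)/(-19) + 40/(-20)) - 10*50) = ((20 + 290) - 25397) + ((10*(-1/19) + 40*(-1/20)) - 500) = (310 - 25397) + ((-10/19 - 2) - 500) = -25087 + (-48/19 - 500) = -25087 - 9548/19 = -486201/19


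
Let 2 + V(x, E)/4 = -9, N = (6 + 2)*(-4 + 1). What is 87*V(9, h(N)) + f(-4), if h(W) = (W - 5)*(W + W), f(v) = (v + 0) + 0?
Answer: -3832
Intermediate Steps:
f(v) = v (f(v) = v + 0 = v)
N = -24 (N = 8*(-3) = -24)
h(W) = 2*W*(-5 + W) (h(W) = (-5 + W)*(2*W) = 2*W*(-5 + W))
V(x, E) = -44 (V(x, E) = -8 + 4*(-9) = -8 - 36 = -44)
87*V(9, h(N)) + f(-4) = 87*(-44) - 4 = -3828 - 4 = -3832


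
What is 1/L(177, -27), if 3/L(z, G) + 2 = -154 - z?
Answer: -111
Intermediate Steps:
L(z, G) = 3/(-156 - z) (L(z, G) = 3/(-2 + (-154 - z)) = 3/(-156 - z))
1/L(177, -27) = 1/(-3/(156 + 177)) = 1/(-3/333) = 1/(-3*1/333) = 1/(-1/111) = -111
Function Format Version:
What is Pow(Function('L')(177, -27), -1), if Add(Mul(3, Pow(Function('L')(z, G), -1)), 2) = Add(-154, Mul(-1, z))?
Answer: -111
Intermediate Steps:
Function('L')(z, G) = Mul(3, Pow(Add(-156, Mul(-1, z)), -1)) (Function('L')(z, G) = Mul(3, Pow(Add(-2, Add(-154, Mul(-1, z))), -1)) = Mul(3, Pow(Add(-156, Mul(-1, z)), -1)))
Pow(Function('L')(177, -27), -1) = Pow(Mul(-3, Pow(Add(156, 177), -1)), -1) = Pow(Mul(-3, Pow(333, -1)), -1) = Pow(Mul(-3, Rational(1, 333)), -1) = Pow(Rational(-1, 111), -1) = -111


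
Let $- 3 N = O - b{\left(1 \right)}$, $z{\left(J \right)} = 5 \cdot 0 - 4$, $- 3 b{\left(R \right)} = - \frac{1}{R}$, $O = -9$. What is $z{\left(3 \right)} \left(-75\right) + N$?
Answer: $\frac{2728}{9} \approx 303.11$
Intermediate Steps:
$b{\left(R \right)} = \frac{1}{3 R}$ ($b{\left(R \right)} = - \frac{\left(-1\right) \frac{1}{R}}{3} = \frac{1}{3 R}$)
$z{\left(J \right)} = -4$ ($z{\left(J \right)} = 0 - 4 = -4$)
$N = \frac{28}{9}$ ($N = - \frac{-9 - \frac{1}{3 \cdot 1}}{3} = - \frac{-9 - \frac{1}{3} \cdot 1}{3} = - \frac{-9 - \frac{1}{3}}{3} = \left(- \frac{1}{3}\right) \left(- \frac{28}{3}\right) = \frac{28}{9} \approx 3.1111$)
$z{\left(3 \right)} \left(-75\right) + N = \left(-4\right) \left(-75\right) + \frac{28}{9} = 300 + \frac{28}{9} = \frac{2728}{9}$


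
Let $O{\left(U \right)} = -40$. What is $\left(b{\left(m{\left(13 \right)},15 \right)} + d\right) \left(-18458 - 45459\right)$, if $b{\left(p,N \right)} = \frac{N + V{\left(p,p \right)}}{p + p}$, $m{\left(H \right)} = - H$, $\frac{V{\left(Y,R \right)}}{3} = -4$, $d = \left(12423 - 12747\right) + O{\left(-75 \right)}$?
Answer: $\frac{605102239}{26} \approx 2.3273 \cdot 10^{7}$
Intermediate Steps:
$d = -364$ ($d = \left(12423 - 12747\right) - 40 = -324 - 40 = -364$)
$V{\left(Y,R \right)} = -12$ ($V{\left(Y,R \right)} = 3 \left(-4\right) = -12$)
$b{\left(p,N \right)} = \frac{-12 + N}{2 p}$ ($b{\left(p,N \right)} = \frac{N - 12}{p + p} = \frac{-12 + N}{2 p}$)
$\left(b{\left(m{\left(13 \right)},15 \right)} + d\right) \left(-18458 - 45459\right) = \left(\frac{-12 + 15}{2 \left(\left(-1\right) 13\right)} - 364\right) \left(-18458 - 45459\right) = \left(\frac{1}{2} \frac{1}{-13} \cdot 3 - 364\right) \left(-63917\right) = \left(\frac{1}{2} \left(- \frac{1}{13}\right) 3 - 364\right) \left(-63917\right) = \left(- \frac{3}{26} - 364\right) \left(-63917\right) = \left(- \frac{9467}{26}\right) \left(-63917\right) = \frac{605102239}{26}$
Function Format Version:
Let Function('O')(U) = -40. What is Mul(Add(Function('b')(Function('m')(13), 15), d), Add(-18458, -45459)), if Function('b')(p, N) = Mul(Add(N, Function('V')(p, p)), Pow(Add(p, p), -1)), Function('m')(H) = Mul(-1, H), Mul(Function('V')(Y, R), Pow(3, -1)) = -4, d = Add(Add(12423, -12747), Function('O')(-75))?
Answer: Rational(605102239, 26) ≈ 2.3273e+7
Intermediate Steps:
d = -364 (d = Add(Add(12423, -12747), -40) = Add(-324, -40) = -364)
Function('V')(Y, R) = -12 (Function('V')(Y, R) = Mul(3, -4) = -12)
Function('b')(p, N) = Mul(Rational(1, 2), Pow(p, -1), Add(-12, N)) (Function('b')(p, N) = Mul(Add(N, -12), Pow(Add(p, p), -1)) = Mul(Add(-12, N), Pow(Mul(2, p), -1)) = Mul(Add(-12, N), Mul(Rational(1, 2), Pow(p, -1))) = Mul(Rational(1, 2), Pow(p, -1), Add(-12, N)))
Mul(Add(Function('b')(Function('m')(13), 15), d), Add(-18458, -45459)) = Mul(Add(Mul(Rational(1, 2), Pow(Mul(-1, 13), -1), Add(-12, 15)), -364), Add(-18458, -45459)) = Mul(Add(Mul(Rational(1, 2), Pow(-13, -1), 3), -364), -63917) = Mul(Add(Mul(Rational(1, 2), Rational(-1, 13), 3), -364), -63917) = Mul(Add(Rational(-3, 26), -364), -63917) = Mul(Rational(-9467, 26), -63917) = Rational(605102239, 26)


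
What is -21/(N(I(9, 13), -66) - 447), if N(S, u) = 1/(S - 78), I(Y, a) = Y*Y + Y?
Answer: 252/5363 ≈ 0.046989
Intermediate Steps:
I(Y, a) = Y + Y² (I(Y, a) = Y² + Y = Y + Y²)
N(S, u) = 1/(-78 + S)
-21/(N(I(9, 13), -66) - 447) = -21/(1/(-78 + 9*(1 + 9)) - 447) = -21/(1/(-78 + 9*10) - 447) = -21/(1/(-78 + 90) - 447) = -21/(1/12 - 447) = -21/(-5363/12) = -21*(-12/5363) = 252/5363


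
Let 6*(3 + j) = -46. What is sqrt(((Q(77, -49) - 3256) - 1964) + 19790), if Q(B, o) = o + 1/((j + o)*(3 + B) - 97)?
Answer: 2*sqrt(774990554602)/14611 ≈ 120.50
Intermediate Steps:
j = -32/3 (j = -3 + (1/6)*(-46) = -3 - 23/3 = -32/3 ≈ -10.667)
Q(B, o) = o + 1/(-97 + (3 + B)*(-32/3 + o)) (Q(B, o) = o + 1/((-32/3 + o)*(3 + B) - 97) = o + 1/((3 + B)*(-32/3 + o) - 97) = o + 1/(-97 + (3 + B)*(-32/3 + o)))
sqrt(((Q(77, -49) - 3256) - 1964) + 19790) = sqrt((((3 - 387*(-49) + 9*(-49)**2 - 32*77*(-49) + 3*77*(-49)**2)/(-387 - 32*77 + 9*(-49) + 3*77*(-49)) - 3256) - 1964) + 19790) = sqrt((((3 + 18963 + 9*2401 + 120736 + 3*77*2401)/(-387 - 2464 - 441 - 11319) - 3256) - 1964) + 19790) = sqrt((((3 + 18963 + 21609 + 120736 + 554631)/(-14611) - 3256) - 1964) + 19790) = sqrt(((-1/14611*715942 - 3256) - 1964) + 19790) = sqrt(((-715942/14611 - 3256) - 1964) + 19790) = sqrt((-48289358/14611 - 1964) + 19790) = sqrt(-76985362/14611 + 19790) = sqrt(212166328/14611) = 2*sqrt(774990554602)/14611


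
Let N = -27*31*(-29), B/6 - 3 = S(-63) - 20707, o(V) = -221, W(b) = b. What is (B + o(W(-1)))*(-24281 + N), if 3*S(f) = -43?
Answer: 996248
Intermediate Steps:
S(f) = -43/3 (S(f) = (1/3)*(-43) = -43/3)
B = -124310 (B = 18 + 6*(-43/3 - 20707) = 18 + 6*(-62164/3) = 18 - 124328 = -124310)
N = 24273 (N = -837*(-29) = 24273)
(B + o(W(-1)))*(-24281 + N) = (-124310 - 221)*(-24281 + 24273) = -124531*(-8) = 996248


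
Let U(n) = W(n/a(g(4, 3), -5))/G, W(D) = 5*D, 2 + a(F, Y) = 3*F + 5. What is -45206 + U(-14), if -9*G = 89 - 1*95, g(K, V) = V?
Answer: -180859/4 ≈ -45215.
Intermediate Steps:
a(F, Y) = 3 + 3*F (a(F, Y) = -2 + (3*F + 5) = -2 + (5 + 3*F) = 3 + 3*F)
G = 2/3 (G = -(89 - 1*95)/9 = -(89 - 95)/9 = -1/9*(-6) = 2/3 ≈ 0.66667)
U(n) = 5*n/8 (U(n) = (5*(n/(3 + 3*3)))/(2/3) = (5*(n/(3 + 9)))*(3/2) = (5*(n/12))*(3/2) = (5*n/12)*(3/2) = 5*n/8)
-45206 + U(-14) = -45206 + (5/8)*(-14) = -45206 - 35/4 = -180859/4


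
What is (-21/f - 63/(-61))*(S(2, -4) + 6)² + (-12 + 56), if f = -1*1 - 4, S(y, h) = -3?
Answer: 27784/305 ≈ 91.095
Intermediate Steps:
f = -5 (f = -1 - 4 = -5)
(-21/f - 63/(-61))*(S(2, -4) + 6)² + (-12 + 56) = (-21/(-5) - 63/(-61))*(-3 + 6)² + (-12 + 56) = (-21*(-⅕) - 63*(-1/61))*3² + 44 = (21/5 + 63/61)*9 + 44 = (1596/305)*9 + 44 = 14364/305 + 44 = 27784/305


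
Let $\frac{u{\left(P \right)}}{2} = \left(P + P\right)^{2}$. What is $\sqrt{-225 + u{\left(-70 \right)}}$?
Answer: $5 \sqrt{1559} \approx 197.42$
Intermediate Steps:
$u{\left(P \right)} = 8 P^{2}$ ($u{\left(P \right)} = 2 \left(P + P\right)^{2} = 2 \left(2 P\right)^{2} = 2 \cdot 4 P^{2} = 8 P^{2}$)
$\sqrt{-225 + u{\left(-70 \right)}} = \sqrt{-225 + 8 \left(-70\right)^{2}} = \sqrt{-225 + 8 \cdot 4900} = \sqrt{-225 + 39200} = \sqrt{38975} = 5 \sqrt{1559}$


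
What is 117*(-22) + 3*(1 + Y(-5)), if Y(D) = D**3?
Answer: -2946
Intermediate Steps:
117*(-22) + 3*(1 + Y(-5)) = 117*(-22) + 3*(1 + (-5)**3) = -2574 + 3*(1 - 125) = -2574 + 3*(-124) = -2574 - 372 = -2946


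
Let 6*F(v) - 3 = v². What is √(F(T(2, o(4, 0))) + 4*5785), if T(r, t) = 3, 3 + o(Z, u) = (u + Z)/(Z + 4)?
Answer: √23142 ≈ 152.13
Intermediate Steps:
o(Z, u) = -3 + (Z + u)/(4 + Z) (o(Z, u) = -3 + (u + Z)/(Z + 4) = -3 + (Z + u)/(4 + Z))
F(v) = ½ + v²/6
√(F(T(2, o(4, 0))) + 4*5785) = √((½ + (⅙)*3²) + 4*5785) = √((½ + (⅙)*9) + 23140) = √((½ + 3/2) + 23140) = √(2 + 23140) = √23142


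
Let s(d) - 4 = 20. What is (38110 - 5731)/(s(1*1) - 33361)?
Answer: -32379/33337 ≈ -0.97126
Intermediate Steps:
s(d) = 24 (s(d) = 4 + 20 = 24)
(38110 - 5731)/(s(1*1) - 33361) = (38110 - 5731)/(24 - 33361) = 32379/(-33337) = 32379*(-1/33337) = -32379/33337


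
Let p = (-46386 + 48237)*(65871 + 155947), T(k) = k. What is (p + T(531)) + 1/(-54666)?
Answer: 22445075088233/54666 ≈ 4.1059e+8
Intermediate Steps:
p = 410585118 (p = 1851*221818 = 410585118)
(p + T(531)) + 1/(-54666) = (410585118 + 531) + 1/(-54666) = 410585649 - 1/54666 = 22445075088233/54666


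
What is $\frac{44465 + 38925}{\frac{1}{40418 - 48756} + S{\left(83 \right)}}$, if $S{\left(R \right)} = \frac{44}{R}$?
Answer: $\frac{57710383060}{366789} \approx 1.5734 \cdot 10^{5}$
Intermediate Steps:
$\frac{44465 + 38925}{\frac{1}{40418 - 48756} + S{\left(83 \right)}} = \frac{44465 + 38925}{\frac{1}{40418 - 48756} + \frac{44}{83}} = \frac{83390}{\frac{1}{-8338} + 44 \cdot \frac{1}{83}} = \frac{83390}{- \frac{1}{8338} + \frac{44}{83}} = \frac{83390}{\frac{366789}{692054}} = 83390 \cdot \frac{692054}{366789} = \frac{57710383060}{366789}$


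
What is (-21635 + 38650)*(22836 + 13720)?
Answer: 622000340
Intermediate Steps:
(-21635 + 38650)*(22836 + 13720) = 17015*36556 = 622000340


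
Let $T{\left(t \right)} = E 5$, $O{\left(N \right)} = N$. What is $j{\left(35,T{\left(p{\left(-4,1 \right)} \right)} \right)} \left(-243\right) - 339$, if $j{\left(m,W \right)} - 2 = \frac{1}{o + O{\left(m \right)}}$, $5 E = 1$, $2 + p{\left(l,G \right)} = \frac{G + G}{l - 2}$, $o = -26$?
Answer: $-852$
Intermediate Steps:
$p{\left(l,G \right)} = -2 + \frac{2 G}{-2 + l}$ ($p{\left(l,G \right)} = -2 + \frac{G + G}{l - 2} = -2 + \frac{2 G}{-2 + l}$)
$E = \frac{1}{5}$ ($E = \frac{1}{5} \cdot 1 = \frac{1}{5} \approx 0.2$)
$T{\left(t \right)} = 1$ ($T{\left(t \right)} = \frac{1}{5} \cdot 5 = 1$)
$j{\left(m,W \right)} = 2 + \frac{1}{-26 + m}$
$j{\left(35,T{\left(p{\left(-4,1 \right)} \right)} \right)} \left(-243\right) - 339 = \frac{-51 + 2 \cdot 35}{-26 + 35} \left(-243\right) - 339 = \frac{-51 + 70}{9} \left(-243\right) - 339 = \frac{1}{9} \cdot 19 \left(-243\right) - 339 = \frac{19}{9} \left(-243\right) - 339 = -513 - 339 = -852$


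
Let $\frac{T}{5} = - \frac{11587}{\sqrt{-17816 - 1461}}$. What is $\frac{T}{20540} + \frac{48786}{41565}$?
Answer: $\frac{16262}{13855} + \frac{11587 i \sqrt{19277}}{79189916} \approx 1.1737 + 0.020315 i$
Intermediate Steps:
$T = \frac{57935 i \sqrt{19277}}{19277}$ ($T = 5 \left(- \frac{11587}{\sqrt{-17816 - 1461}}\right) = 5 \left(- \frac{11587}{\sqrt{-19277}}\right) = 5 \left(- \frac{11587}{i \sqrt{19277}}\right) = 5 \left(- 11587 \left(- \frac{i \sqrt{19277}}{19277}\right)\right) = 5 \frac{11587 i \sqrt{19277}}{19277} = \frac{57935 i \sqrt{19277}}{19277} \approx 417.27 i$)
$\frac{T}{20540} + \frac{48786}{41565} = \frac{\frac{57935}{19277} i \sqrt{19277}}{20540} + \frac{48786}{41565} = \frac{57935 i \sqrt{19277}}{19277} \cdot \frac{1}{20540} + 48786 \cdot \frac{1}{41565} = \frac{11587 i \sqrt{19277}}{79189916} + \frac{16262}{13855} = \frac{16262}{13855} + \frac{11587 i \sqrt{19277}}{79189916}$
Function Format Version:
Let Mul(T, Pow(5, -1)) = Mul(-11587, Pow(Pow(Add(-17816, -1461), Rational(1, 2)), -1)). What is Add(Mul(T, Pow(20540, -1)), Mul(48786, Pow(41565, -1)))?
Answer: Add(Rational(16262, 13855), Mul(Rational(11587, 79189916), I, Pow(19277, Rational(1, 2)))) ≈ Add(1.1737, Mul(0.020315, I))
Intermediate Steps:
T = Mul(Rational(57935, 19277), I, Pow(19277, Rational(1, 2))) (T = Mul(5, Mul(-11587, Pow(Pow(Add(-17816, -1461), Rational(1, 2)), -1))) = Mul(5, Mul(-11587, Pow(Pow(-19277, Rational(1, 2)), -1))) = Mul(5, Mul(-11587, Pow(Mul(I, Pow(19277, Rational(1, 2))), -1))) = Mul(5, Mul(-11587, Mul(Rational(-1, 19277), I, Pow(19277, Rational(1, 2))))) = Mul(5, Mul(Rational(11587, 19277), I, Pow(19277, Rational(1, 2)))) = Mul(Rational(57935, 19277), I, Pow(19277, Rational(1, 2))) ≈ Mul(417.27, I))
Add(Mul(T, Pow(20540, -1)), Mul(48786, Pow(41565, -1))) = Add(Mul(Mul(Rational(57935, 19277), I, Pow(19277, Rational(1, 2))), Pow(20540, -1)), Mul(48786, Pow(41565, -1))) = Add(Mul(Mul(Rational(57935, 19277), I, Pow(19277, Rational(1, 2))), Rational(1, 20540)), Mul(48786, Rational(1, 41565))) = Add(Mul(Rational(11587, 79189916), I, Pow(19277, Rational(1, 2))), Rational(16262, 13855)) = Add(Rational(16262, 13855), Mul(Rational(11587, 79189916), I, Pow(19277, Rational(1, 2))))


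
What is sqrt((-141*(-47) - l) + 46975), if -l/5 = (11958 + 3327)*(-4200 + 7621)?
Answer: sqrt(261503527) ≈ 16171.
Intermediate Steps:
l = -261449925 (l = -5*(11958 + 3327)*(-4200 + 7621) = -76425*3421 = -5*52289985 = -261449925)
sqrt((-141*(-47) - l) + 46975) = sqrt((-141*(-47) - 1*(-261449925)) + 46975) = sqrt((6627 + 261449925) + 46975) = sqrt(261456552 + 46975) = sqrt(261503527)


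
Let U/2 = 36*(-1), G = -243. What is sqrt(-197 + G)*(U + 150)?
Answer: 156*I*sqrt(110) ≈ 1636.1*I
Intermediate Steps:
U = -72 (U = 2*(36*(-1)) = 2*(-36) = -72)
sqrt(-197 + G)*(U + 150) = sqrt(-197 - 243)*(-72 + 150) = sqrt(-440)*78 = (2*I*sqrt(110))*78 = 156*I*sqrt(110)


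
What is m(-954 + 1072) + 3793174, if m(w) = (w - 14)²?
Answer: 3803990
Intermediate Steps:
m(w) = (-14 + w)²
m(-954 + 1072) + 3793174 = (-14 + (-954 + 1072))² + 3793174 = (-14 + 118)² + 3793174 = 104² + 3793174 = 10816 + 3793174 = 3803990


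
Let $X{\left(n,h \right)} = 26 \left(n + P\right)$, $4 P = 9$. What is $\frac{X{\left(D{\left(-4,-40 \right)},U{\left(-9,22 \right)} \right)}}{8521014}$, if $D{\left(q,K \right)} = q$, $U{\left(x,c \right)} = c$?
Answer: $- \frac{91}{17042028} \approx -5.3397 \cdot 10^{-6}$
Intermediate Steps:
$P = \frac{9}{4}$ ($P = \frac{1}{4} \cdot 9 = \frac{9}{4} \approx 2.25$)
$X{\left(n,h \right)} = \frac{117}{2} + 26 n$ ($X{\left(n,h \right)} = 26 \left(n + \frac{9}{4}\right) = 26 \left(\frac{9}{4} + n\right) = \frac{117}{2} + 26 n$)
$\frac{X{\left(D{\left(-4,-40 \right)},U{\left(-9,22 \right)} \right)}}{8521014} = \frac{\frac{117}{2} + 26 \left(-4\right)}{8521014} = \left(\frac{117}{2} - 104\right) \frac{1}{8521014} = \left(- \frac{91}{2}\right) \frac{1}{8521014} = - \frac{91}{17042028}$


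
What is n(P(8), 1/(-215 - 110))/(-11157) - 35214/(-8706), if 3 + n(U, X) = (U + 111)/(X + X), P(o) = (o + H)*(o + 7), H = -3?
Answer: 36447087/5396269 ≈ 6.7541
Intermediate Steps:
P(o) = (-3 + o)*(7 + o) (P(o) = (o - 3)*(o + 7) = (-3 + o)*(7 + o))
n(U, X) = -3 + (111 + U)/(2*X) (n(U, X) = -3 + (U + 111)/(X + X) = -3 + (111 + U)/((2*X)) = -3 + (111 + U)*(1/(2*X)) = -3 + (111 + U)/(2*X))
n(P(8), 1/(-215 - 110))/(-11157) - 35214/(-8706) = ((111 + (-21 + 8² + 4*8) - 6/(-215 - 110))/(2*(1/(-215 - 110))))/(-11157) - 35214/(-8706) = ((111 + (-21 + 64 + 32) - 6/(-325))/(2*(1/(-325))))*(-1/11157) - 35214*(-1/8706) = ((111 + 75 - 6*(-1/325))/(2*(-1/325)))*(-1/11157) + 5869/1451 = ((½)*(-325)*(111 + 75 + 6/325))*(-1/11157) + 5869/1451 = ((½)*(-325)*(60456/325))*(-1/11157) + 5869/1451 = -30228*(-1/11157) + 5869/1451 = 10076/3719 + 5869/1451 = 36447087/5396269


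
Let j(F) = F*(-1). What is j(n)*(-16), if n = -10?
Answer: -160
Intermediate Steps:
j(F) = -F
j(n)*(-16) = -1*(-10)*(-16) = 10*(-16) = -160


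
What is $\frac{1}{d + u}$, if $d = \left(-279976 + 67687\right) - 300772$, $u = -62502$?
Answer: $- \frac{1}{575563} \approx -1.7374 \cdot 10^{-6}$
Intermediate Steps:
$d = -513061$ ($d = -212289 - 300772 = -513061$)
$\frac{1}{d + u} = \frac{1}{-513061 - 62502} = \frac{1}{-575563} = - \frac{1}{575563}$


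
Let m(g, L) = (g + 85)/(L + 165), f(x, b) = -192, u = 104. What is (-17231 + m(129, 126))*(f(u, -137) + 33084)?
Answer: -54973572748/97 ≈ -5.6674e+8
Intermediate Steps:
m(g, L) = (85 + g)/(165 + L)
(-17231 + m(129, 126))*(f(u, -137) + 33084) = (-17231 + (85 + 129)/(165 + 126))*(-192 + 33084) = (-17231 + 214/291)*32892 = -5014007/291*32892 = -54973572748/97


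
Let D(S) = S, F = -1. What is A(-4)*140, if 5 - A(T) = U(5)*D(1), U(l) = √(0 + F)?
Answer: 700 - 140*I ≈ 700.0 - 140.0*I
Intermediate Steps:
U(l) = I (U(l) = √(0 - 1) = √(-1) = I)
A(T) = 5 - I
A(-4)*140 = (5 - I)*140 = 700 - 140*I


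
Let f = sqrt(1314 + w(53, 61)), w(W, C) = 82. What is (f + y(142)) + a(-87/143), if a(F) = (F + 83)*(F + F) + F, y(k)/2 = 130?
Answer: 3254231/20449 + 2*sqrt(349) ≈ 196.50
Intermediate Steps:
y(k) = 260 (y(k) = 2*130 = 260)
f = 2*sqrt(349) (f = sqrt(1314 + 82) = sqrt(1396) = 2*sqrt(349) ≈ 37.363)
a(F) = F + 2*F*(83 + F) (a(F) = (83 + F)*(2*F) + F = 2*F*(83 + F) + F = F + 2*F*(83 + F))
(f + y(142)) + a(-87/143) = (2*sqrt(349) + 260) + (-87/143)*(167 + 2*(-87/143)) = (260 + 2*sqrt(349)) + (-87*1/143)*(167 + 2*(-87*1/143)) = (260 + 2*sqrt(349)) - 87*(167 + 2*(-87/143))/143 = (260 + 2*sqrt(349)) - 87*(167 - 174/143)/143 = (260 + 2*sqrt(349)) - 87/143*23707/143 = (260 + 2*sqrt(349)) - 2062509/20449 = 3254231/20449 + 2*sqrt(349)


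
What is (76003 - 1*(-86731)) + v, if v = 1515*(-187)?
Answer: -120571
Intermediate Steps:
v = -283305
(76003 - 1*(-86731)) + v = (76003 - 1*(-86731)) - 283305 = (76003 + 86731) - 283305 = 162734 - 283305 = -120571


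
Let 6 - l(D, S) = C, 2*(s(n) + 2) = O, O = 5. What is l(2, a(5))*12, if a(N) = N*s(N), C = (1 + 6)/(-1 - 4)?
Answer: 444/5 ≈ 88.800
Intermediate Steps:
s(n) = ½ (s(n) = -2 + (½)*5 = -2 + 5/2 = ½)
C = -7/5 (C = 7/(-5) = 7*(-⅕) = -7/5 ≈ -1.4000)
a(N) = N/2 (a(N) = N*(½) = N/2)
l(D, S) = 37/5 (l(D, S) = 6 - 1*(-7/5) = 6 + 7/5 = 37/5)
l(2, a(5))*12 = (37/5)*12 = 444/5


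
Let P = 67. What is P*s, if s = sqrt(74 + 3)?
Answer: 67*sqrt(77) ≈ 587.92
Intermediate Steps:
s = sqrt(77) ≈ 8.7750
P*s = 67*sqrt(77)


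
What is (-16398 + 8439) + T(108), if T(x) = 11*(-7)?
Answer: -8036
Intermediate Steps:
T(x) = -77
(-16398 + 8439) + T(108) = (-16398 + 8439) - 77 = -7959 - 77 = -8036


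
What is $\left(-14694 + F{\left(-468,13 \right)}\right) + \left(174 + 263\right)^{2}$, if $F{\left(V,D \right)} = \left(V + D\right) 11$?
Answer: $171270$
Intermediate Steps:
$F{\left(V,D \right)} = 11 D + 11 V$ ($F{\left(V,D \right)} = \left(D + V\right) 11 = 11 D + 11 V$)
$\left(-14694 + F{\left(-468,13 \right)}\right) + \left(174 + 263\right)^{2} = \left(-14694 + \left(11 \cdot 13 + 11 \left(-468\right)\right)\right) + \left(174 + 263\right)^{2} = \left(-14694 + \left(143 - 5148\right)\right) + 437^{2} = \left(-14694 - 5005\right) + 190969 = -19699 + 190969 = 171270$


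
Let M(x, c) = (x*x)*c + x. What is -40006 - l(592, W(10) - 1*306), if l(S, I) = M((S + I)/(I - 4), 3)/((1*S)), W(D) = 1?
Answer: -94222057789/2355198 ≈ -40006.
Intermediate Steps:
M(x, c) = x + c*x² (M(x, c) = x²*c + x = c*x² + x = x + c*x²)
l(S, I) = (1 + 3*(I + S)/(-4 + I))*(I + S)/(S*(-4 + I)) (l(S, I) = (((S + I)/(I - 4))*(1 + 3*((S + I)/(I - 4))))/((1*S)) = (((I + S)/(-4 + I))*(1 + 3*((I + S)/(-4 + I))))/S = (((I + S)/(-4 + I))*(1 + 3*(I + S)/(-4 + I)))/S = ((1 + 3*(I + S)/(-4 + I))*(I + S)/(-4 + I))/S = (1 + 3*(I + S)/(-4 + I))*(I + S)/(S*(-4 + I)))
-40006 - l(592, W(10) - 1*306) = -40006 - ((1 - 1*306) + 592)*(-4 + 3*592 + 4*(1 - 1*306))/(592*(-4 + (1 - 1*306))²) = -40006 - ((1 - 306) + 592)*(-4 + 1776 + 4*(1 - 306))/(592*(-4 + (1 - 306))²) = -40006 - (-305 + 592)*(-4 + 1776 + 4*(-305))/(592*(-4 - 305)²) = -40006 - 287*(-4 + 1776 - 1220)/(592*(-309)²) = -40006 - 287*552/(592*95481) = -40006 - 1*6601/2355198 = -40006 - 6601/2355198 = -94222057789/2355198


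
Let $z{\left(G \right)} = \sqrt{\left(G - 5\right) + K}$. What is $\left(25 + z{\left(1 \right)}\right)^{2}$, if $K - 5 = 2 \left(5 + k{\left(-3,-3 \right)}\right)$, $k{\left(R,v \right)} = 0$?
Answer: $\left(25 + \sqrt{11}\right)^{2} \approx 801.83$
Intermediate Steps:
$K = 15$ ($K = 5 + 2 \left(5 + 0\right) = 5 + 2 \cdot 5 = 5 + 10 = 15$)
$z{\left(G \right)} = \sqrt{10 + G}$ ($z{\left(G \right)} = \sqrt{\left(G - 5\right) + 15} = \sqrt{\left(-5 + G\right) + 15} = \sqrt{10 + G}$)
$\left(25 + z{\left(1 \right)}\right)^{2} = \left(25 + \sqrt{10 + 1}\right)^{2} = \left(25 + \sqrt{11}\right)^{2}$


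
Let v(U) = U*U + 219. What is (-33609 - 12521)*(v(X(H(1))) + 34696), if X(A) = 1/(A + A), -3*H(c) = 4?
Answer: -51540333985/32 ≈ -1.6106e+9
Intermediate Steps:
H(c) = -4/3 (H(c) = -⅓*4 = -4/3)
X(A) = 1/(2*A)
v(U) = 219 + U² (v(U) = U² + 219 = 219 + U²)
(-33609 - 12521)*(v(X(H(1))) + 34696) = (-33609 - 12521)*((219 + (1/(2*(-4/3)))²) + 34696) = -46130*((219 + ((½)*(-¾))²) + 34696) = -46130*((219 + (-3/8)²) + 34696) = -46130*((219 + 9/64) + 34696) = -46130*(14025/64 + 34696) = -46130*2234569/64 = -51540333985/32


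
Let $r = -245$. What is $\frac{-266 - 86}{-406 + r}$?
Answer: $\frac{352}{651} \approx 0.54071$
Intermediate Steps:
$\frac{-266 - 86}{-406 + r} = \frac{-266 - 86}{-406 - 245} = - \frac{352}{-651} = \left(-352\right) \left(- \frac{1}{651}\right) = \frac{352}{651}$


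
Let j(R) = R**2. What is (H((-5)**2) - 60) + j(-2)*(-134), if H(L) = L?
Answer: -571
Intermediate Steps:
(H((-5)**2) - 60) + j(-2)*(-134) = ((-5)**2 - 60) + (-2)**2*(-134) = (25 - 60) + 4*(-134) = -35 - 536 = -571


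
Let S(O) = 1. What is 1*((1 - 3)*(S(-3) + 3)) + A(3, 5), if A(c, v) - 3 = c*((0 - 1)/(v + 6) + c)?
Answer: 41/11 ≈ 3.7273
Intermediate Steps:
A(c, v) = 3 + c*(c - 1/(6 + v)) (A(c, v) = 3 + c*((0 - 1)/(v + 6) + c) = 3 + c*(-1/(6 + v) + c) = 3 + c*(c - 1/(6 + v)))
1*((1 - 3)*(S(-3) + 3)) + A(3, 5) = 1*((1 - 3)*(1 + 3)) + (18 - 1*3 + 3*5 + 6*3² + 5*3²)/(6 + 5) = 1*(-2*4) + (18 - 3 + 15 + 6*9 + 5*9)/11 = 1*(-8) + (18 - 3 + 15 + 54 + 45)/11 = -8 + (1/11)*129 = -8 + 129/11 = 41/11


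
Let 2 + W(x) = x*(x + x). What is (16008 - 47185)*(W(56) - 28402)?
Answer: 690009364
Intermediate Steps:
W(x) = -2 + 2*x² (W(x) = -2 + x*(x + x) = -2 + x*(2*x) = -2 + 2*x²)
(16008 - 47185)*(W(56) - 28402) = (16008 - 47185)*((-2 + 2*56²) - 28402) = -31177*((-2 + 2*3136) - 28402) = -31177*((-2 + 6272) - 28402) = -31177*(6270 - 28402) = -31177*(-22132) = 690009364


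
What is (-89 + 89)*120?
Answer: 0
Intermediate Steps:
(-89 + 89)*120 = 0*120 = 0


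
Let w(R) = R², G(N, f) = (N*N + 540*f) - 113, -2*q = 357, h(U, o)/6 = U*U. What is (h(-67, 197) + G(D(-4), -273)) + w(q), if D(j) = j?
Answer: -354883/4 ≈ -88721.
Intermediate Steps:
h(U, o) = 6*U² (h(U, o) = 6*(U*U) = 6*U²)
q = -357/2 (q = -½*357 = -357/2 ≈ -178.50)
G(N, f) = -113 + N² + 540*f (G(N, f) = (N² + 540*f) - 113 = -113 + N² + 540*f)
(h(-67, 197) + G(D(-4), -273)) + w(q) = (6*(-67)² + (-113 + (-4)² + 540*(-273))) + (-357/2)² = (6*4489 + (-113 + 16 - 147420)) + 127449/4 = (26934 - 147517) + 127449/4 = -120583 + 127449/4 = -354883/4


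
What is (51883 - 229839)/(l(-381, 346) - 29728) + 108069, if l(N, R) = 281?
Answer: 3182485799/29447 ≈ 1.0808e+5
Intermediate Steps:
(51883 - 229839)/(l(-381, 346) - 29728) + 108069 = (51883 - 229839)/(281 - 29728) + 108069 = -177956/(-29447) + 108069 = -177956*(-1/29447) + 108069 = 177956/29447 + 108069 = 3182485799/29447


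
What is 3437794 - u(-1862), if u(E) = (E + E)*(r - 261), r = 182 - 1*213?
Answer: 2350386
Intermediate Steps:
r = -31 (r = 182 - 213 = -31)
u(E) = -584*E (u(E) = (E + E)*(-31 - 261) = (2*E)*(-292) = -584*E)
3437794 - u(-1862) = 3437794 - (-584)*(-1862) = 3437794 - 1*1087408 = 3437794 - 1087408 = 2350386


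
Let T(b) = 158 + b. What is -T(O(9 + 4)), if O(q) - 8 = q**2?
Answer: -335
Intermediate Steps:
O(q) = 8 + q**2
-T(O(9 + 4)) = -(158 + (8 + (9 + 4)**2)) = -(158 + (8 + 13**2)) = -(158 + (8 + 169)) = -(158 + 177) = -1*335 = -335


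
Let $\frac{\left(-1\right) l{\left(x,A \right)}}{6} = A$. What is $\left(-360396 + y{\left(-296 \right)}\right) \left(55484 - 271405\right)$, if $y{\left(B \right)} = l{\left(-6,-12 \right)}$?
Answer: $77801518404$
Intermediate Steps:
$l{\left(x,A \right)} = - 6 A$
$y{\left(B \right)} = 72$ ($y{\left(B \right)} = \left(-6\right) \left(-12\right) = 72$)
$\left(-360396 + y{\left(-296 \right)}\right) \left(55484 - 271405\right) = \left(-360396 + 72\right) \left(55484 - 271405\right) = \left(-360324\right) \left(-215921\right) = 77801518404$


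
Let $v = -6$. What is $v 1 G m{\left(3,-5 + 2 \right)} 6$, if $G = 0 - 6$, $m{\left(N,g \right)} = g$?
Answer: $-648$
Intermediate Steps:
$G = -6$ ($G = 0 - 6 = -6$)
$v 1 G m{\left(3,-5 + 2 \right)} 6 = - 6 \cdot 1 \left(-6\right) \left(-5 + 2\right) 6 = \left(-6\right) \left(-6\right) \left(\left(-3\right) 6\right) = 36 \left(-18\right) = -648$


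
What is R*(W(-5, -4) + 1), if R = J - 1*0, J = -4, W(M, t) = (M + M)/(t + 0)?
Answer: -14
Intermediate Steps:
W(M, t) = 2*M/t (W(M, t) = (2*M)/t = 2*M/t)
R = -4 (R = -4 - 1*0 = -4 + 0 = -4)
R*(W(-5, -4) + 1) = -4*(2*(-5)/(-4) + 1) = -4*(2*(-5)*(-¼) + 1) = -4*(5/2 + 1) = -4*7/2 = -14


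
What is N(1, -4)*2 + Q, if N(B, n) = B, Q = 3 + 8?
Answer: 13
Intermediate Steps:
Q = 11
N(1, -4)*2 + Q = 1*2 + 11 = 2 + 11 = 13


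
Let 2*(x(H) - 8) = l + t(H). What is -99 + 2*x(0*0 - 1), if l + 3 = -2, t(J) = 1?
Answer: -87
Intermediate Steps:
l = -5 (l = -3 - 2 = -5)
x(H) = 6 (x(H) = 8 + (-5 + 1)/2 = 8 + (½)*(-4) = 8 - 2 = 6)
-99 + 2*x(0*0 - 1) = -99 + 2*6 = -99 + 12 = -87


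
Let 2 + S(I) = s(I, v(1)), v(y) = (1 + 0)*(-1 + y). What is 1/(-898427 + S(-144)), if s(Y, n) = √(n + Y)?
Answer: -898429/807174668185 - 12*I/807174668185 ≈ -1.1131e-6 - 1.4867e-11*I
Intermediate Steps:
v(y) = -1 + y (v(y) = 1*(-1 + y) = -1 + y)
s(Y, n) = √(Y + n)
S(I) = -2 + √I (S(I) = -2 + √(I + (-1 + 1)) = -2 + √(I + 0) = -2 + √I)
1/(-898427 + S(-144)) = 1/(-898427 + (-2 + √(-144))) = 1/(-898427 + (-2 + 12*I)) = 1/(-898429 + 12*I) = (-898429 - 12*I)/807174668185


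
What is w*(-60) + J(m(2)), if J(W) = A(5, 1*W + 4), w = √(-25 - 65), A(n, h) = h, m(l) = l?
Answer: 6 - 180*I*√10 ≈ 6.0 - 569.21*I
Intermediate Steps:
w = 3*I*√10 (w = √(-90) = 3*I*√10 ≈ 9.4868*I)
J(W) = 4 + W (J(W) = 1*W + 4 = W + 4 = 4 + W)
w*(-60) + J(m(2)) = (3*I*√10)*(-60) + (4 + 2) = -180*I*√10 + 6 = 6 - 180*I*√10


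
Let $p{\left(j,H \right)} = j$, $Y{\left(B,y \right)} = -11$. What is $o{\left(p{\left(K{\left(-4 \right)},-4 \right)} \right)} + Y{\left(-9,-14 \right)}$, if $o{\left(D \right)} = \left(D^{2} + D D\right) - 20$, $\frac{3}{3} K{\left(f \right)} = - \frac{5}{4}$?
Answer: $- \frac{223}{8} \approx -27.875$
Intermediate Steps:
$K{\left(f \right)} = - \frac{5}{4}$
$o{\left(D \right)} = -20 + 2 D^{2}$ ($o{\left(D \right)} = \left(D^{2} + D^{2}\right) - 20 = 2 D^{2} - 20 = -20 + 2 D^{2}$)
$o{\left(p{\left(K{\left(-4 \right)},-4 \right)} \right)} + Y{\left(-9,-14 \right)} = \left(-20 + 2 \left(- \frac{5}{4}\right)^{2}\right) - 11 = \left(-20 + 2 \cdot \frac{25}{16}\right) - 11 = \left(-20 + \frac{25}{8}\right) - 11 = - \frac{135}{8} - 11 = - \frac{223}{8}$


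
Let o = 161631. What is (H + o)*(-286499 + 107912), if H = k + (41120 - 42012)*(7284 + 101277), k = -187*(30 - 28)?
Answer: 17264925905985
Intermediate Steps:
k = -374 (k = -187*2 = -374)
H = -96836786 (H = -374 + (41120 - 42012)*(7284 + 101277) = -374 - 892*108561 = -374 - 96836412 = -96836786)
(H + o)*(-286499 + 107912) = (-96836786 + 161631)*(-286499 + 107912) = -96675155*(-178587) = 17264925905985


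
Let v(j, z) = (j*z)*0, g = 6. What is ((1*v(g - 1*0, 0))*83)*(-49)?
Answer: 0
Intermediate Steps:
v(j, z) = 0
((1*v(g - 1*0, 0))*83)*(-49) = ((1*0)*83)*(-49) = (0*83)*(-49) = 0*(-49) = 0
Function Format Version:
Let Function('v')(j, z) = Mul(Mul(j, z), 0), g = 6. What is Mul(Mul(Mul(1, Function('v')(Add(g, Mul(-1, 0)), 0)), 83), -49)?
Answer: 0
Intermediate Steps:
Function('v')(j, z) = 0
Mul(Mul(Mul(1, Function('v')(Add(g, Mul(-1, 0)), 0)), 83), -49) = Mul(Mul(Mul(1, 0), 83), -49) = Mul(Mul(0, 83), -49) = Mul(0, -49) = 0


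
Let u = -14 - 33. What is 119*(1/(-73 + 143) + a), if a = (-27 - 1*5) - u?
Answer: 17867/10 ≈ 1786.7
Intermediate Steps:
u = -47
a = 15 (a = (-27 - 1*5) - 1*(-47) = (-27 - 5) + 47 = -32 + 47 = 15)
119*(1/(-73 + 143) + a) = 119*(1/(-73 + 143) + 15) = 119*(1/70 + 15) = 119*(1051/70) = 17867/10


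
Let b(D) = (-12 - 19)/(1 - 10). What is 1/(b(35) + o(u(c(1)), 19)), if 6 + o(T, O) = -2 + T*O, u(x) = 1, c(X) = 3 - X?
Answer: 9/130 ≈ 0.069231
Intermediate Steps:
b(D) = 31/9 (b(D) = -31/(-9) = -31*(-1/9) = 31/9)
o(T, O) = -8 + O*T (o(T, O) = -6 + (-2 + T*O) = -6 + (-2 + O*T) = -8 + O*T)
1/(b(35) + o(u(c(1)), 19)) = 1/(31/9 + (-8 + 19*1)) = 1/(31/9 + (-8 + 19)) = 1/(31/9 + 11) = 1/(130/9) = 9/130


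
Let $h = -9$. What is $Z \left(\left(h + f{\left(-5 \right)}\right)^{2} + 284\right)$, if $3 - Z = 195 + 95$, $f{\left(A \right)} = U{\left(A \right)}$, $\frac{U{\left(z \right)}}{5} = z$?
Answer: $-413280$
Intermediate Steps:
$U{\left(z \right)} = 5 z$
$f{\left(A \right)} = 5 A$
$Z = -287$ ($Z = 3 - \left(195 + 95\right) = 3 - 290 = -287$)
$Z \left(\left(h + f{\left(-5 \right)}\right)^{2} + 284\right) = - 287 \left(\left(-9 + 5 \left(-5\right)\right)^{2} + 284\right) = - 287 \left(\left(-9 - 25\right)^{2} + 284\right) = - 287 \left(\left(-34\right)^{2} + 284\right) = - 287 \left(1156 + 284\right) = \left(-287\right) 1440 = -413280$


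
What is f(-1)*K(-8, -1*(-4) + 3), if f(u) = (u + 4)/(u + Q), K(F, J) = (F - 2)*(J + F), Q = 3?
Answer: 15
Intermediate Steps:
K(F, J) = (-2 + F)*(F + J)
f(u) = (4 + u)/(3 + u) (f(u) = (u + 4)/(u + 3) = (4 + u)/(3 + u))
f(-1)*K(-8, -1*(-4) + 3) = ((4 - 1)/(3 - 1))*((-8)**2 - 2*(-8) - 2*(-1*(-4) + 3) - 8*(-1*(-4) + 3)) = (3/2)*(64 + 16 - 2*(4 + 3) - 8*(4 + 3)) = ((1/2)*3)*(64 + 16 - 2*7 - 8*7) = 3*(64 + 16 - 14 - 56)/2 = (3/2)*10 = 15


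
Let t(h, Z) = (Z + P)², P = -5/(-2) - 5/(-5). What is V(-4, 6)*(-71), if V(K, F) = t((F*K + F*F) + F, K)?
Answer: -71/4 ≈ -17.750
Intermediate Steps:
P = 7/2 (P = -5*(-½) - 5*(-⅕) = 5/2 + 1 = 7/2 ≈ 3.5000)
t(h, Z) = (7/2 + Z)² (t(h, Z) = (Z + 7/2)² = (7/2 + Z)²)
V(K, F) = (7 + 2*K)²/4
V(-4, 6)*(-71) = ((7 + 2*(-4))²/4)*(-71) = ((7 - 8)²/4)*(-71) = ((¼)*(-1)²)*(-71) = ((¼)*1)*(-71) = (¼)*(-71) = -71/4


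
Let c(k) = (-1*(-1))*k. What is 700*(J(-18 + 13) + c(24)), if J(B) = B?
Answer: 13300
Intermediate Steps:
c(k) = k (c(k) = 1*k = k)
700*(J(-18 + 13) + c(24)) = 700*((-18 + 13) + 24) = 700*(-5 + 24) = 700*19 = 13300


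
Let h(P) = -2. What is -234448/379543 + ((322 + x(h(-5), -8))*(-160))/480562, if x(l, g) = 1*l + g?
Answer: -65806793168/91196971583 ≈ -0.72159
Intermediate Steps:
x(l, g) = g + l (x(l, g) = l + g = g + l)
-234448/379543 + ((322 + x(h(-5), -8))*(-160))/480562 = -234448/379543 + ((322 + (-8 - 2))*(-160))/480562 = -234448*1/379543 + ((322 - 10)*(-160))*(1/480562) = -234448/379543 + (312*(-160))*(1/480562) = -234448/379543 - 49920*1/480562 = -234448/379543 - 24960/240281 = -65806793168/91196971583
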